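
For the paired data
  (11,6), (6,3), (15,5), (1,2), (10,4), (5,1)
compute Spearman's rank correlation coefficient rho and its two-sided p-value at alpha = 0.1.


Step 1: Rank x and y separately (midranks; no ties here).
rank(x): 11->5, 6->3, 15->6, 1->1, 10->4, 5->2
rank(y): 6->6, 3->3, 5->5, 2->2, 4->4, 1->1
Step 2: d_i = R_x(i) - R_y(i); compute d_i^2.
  (5-6)^2=1, (3-3)^2=0, (6-5)^2=1, (1-2)^2=1, (4-4)^2=0, (2-1)^2=1
sum(d^2) = 4.
Step 3: rho = 1 - 6*4 / (6*(6^2 - 1)) = 1 - 24/210 = 0.885714.
Step 4: Under H0, t = rho * sqrt((n-2)/(1-rho^2)) = 3.8158 ~ t(4).
Step 5: Two-sided p-value from the t-distribution with 4 df = 0.018845.
Step 6: alpha = 0.1. reject H0.

rho = 0.8857, p = 0.018845, reject H0 at alpha = 0.1.


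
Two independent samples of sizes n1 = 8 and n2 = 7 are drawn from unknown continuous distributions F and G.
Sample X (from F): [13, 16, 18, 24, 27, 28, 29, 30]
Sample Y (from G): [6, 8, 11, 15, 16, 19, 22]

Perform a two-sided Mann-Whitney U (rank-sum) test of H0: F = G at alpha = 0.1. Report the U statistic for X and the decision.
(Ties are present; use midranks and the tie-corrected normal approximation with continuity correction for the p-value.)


Step 1: Combine and sort all 15 observations; assign midranks.
sorted (value, group): (6,Y), (8,Y), (11,Y), (13,X), (15,Y), (16,X), (16,Y), (18,X), (19,Y), (22,Y), (24,X), (27,X), (28,X), (29,X), (30,X)
ranks: 6->1, 8->2, 11->3, 13->4, 15->5, 16->6.5, 16->6.5, 18->8, 19->9, 22->10, 24->11, 27->12, 28->13, 29->14, 30->15
Step 2: Rank sum for X: R1 = 4 + 6.5 + 8 + 11 + 12 + 13 + 14 + 15 = 83.5.
Step 3: U_X = R1 - n1(n1+1)/2 = 83.5 - 8*9/2 = 83.5 - 36 = 47.5.
       U_Y = n1*n2 - U_X = 56 - 47.5 = 8.5.
Step 4: Ties are present, so use the tie-corrected normal approximation (with continuity correction) for the p-value.
Step 5: p-value = 0.027751; compare to alpha = 0.1. reject H0.

U_X = 47.5, p = 0.027751, reject H0 at alpha = 0.1.


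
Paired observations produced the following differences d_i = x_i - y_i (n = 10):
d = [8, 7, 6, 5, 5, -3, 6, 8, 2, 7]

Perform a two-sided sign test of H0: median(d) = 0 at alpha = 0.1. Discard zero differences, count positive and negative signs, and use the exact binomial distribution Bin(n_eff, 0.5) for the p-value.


Step 1: Discard zero differences. Original n = 10; n_eff = number of nonzero differences = 10.
Nonzero differences (with sign): +8, +7, +6, +5, +5, -3, +6, +8, +2, +7
Step 2: Count signs: positive = 9, negative = 1.
Step 3: Under H0: P(positive) = 0.5, so the number of positives S ~ Bin(10, 0.5).
Step 4: Two-sided exact p-value = sum of Bin(10,0.5) probabilities at or below the observed probability = 0.021484.
Step 5: alpha = 0.1. reject H0.

n_eff = 10, pos = 9, neg = 1, p = 0.021484, reject H0.


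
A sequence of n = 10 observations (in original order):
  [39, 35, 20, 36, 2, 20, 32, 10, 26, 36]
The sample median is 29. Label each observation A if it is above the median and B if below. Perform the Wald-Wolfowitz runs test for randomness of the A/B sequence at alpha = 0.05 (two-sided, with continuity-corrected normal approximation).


Step 1: Compute median = 29; label A = above, B = below.
Labels in order: AABABBABBA  (n_A = 5, n_B = 5)
Step 2: Count runs R = 7.
Step 3: Under H0 (random ordering), E[R] = 2*n_A*n_B/(n_A+n_B) + 1 = 2*5*5/10 + 1 = 6.0000.
        Var[R] = 2*n_A*n_B*(2*n_A*n_B - n_A - n_B) / ((n_A+n_B)^2 * (n_A+n_B-1)) = 2000/900 = 2.2222.
        SD[R] = 1.4907.
Step 4: Continuity-corrected z = (R - 0.5 - E[R]) / SD[R] = (7 - 0.5 - 6.0000) / 1.4907 = 0.3354.
Step 5: Two-sided p-value via normal approximation = 2*(1 - Phi(|z|)) = 0.737316.
Step 6: alpha = 0.05. fail to reject H0.

R = 7, z = 0.3354, p = 0.737316, fail to reject H0.


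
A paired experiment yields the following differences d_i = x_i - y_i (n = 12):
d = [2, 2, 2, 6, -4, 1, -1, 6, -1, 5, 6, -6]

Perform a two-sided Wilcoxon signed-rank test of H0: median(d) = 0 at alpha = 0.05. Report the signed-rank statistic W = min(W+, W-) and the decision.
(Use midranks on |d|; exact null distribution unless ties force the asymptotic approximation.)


Step 1: Drop any zero differences (none here) and take |d_i|.
|d| = [2, 2, 2, 6, 4, 1, 1, 6, 1, 5, 6, 6]
Step 2: Midrank |d_i| (ties get averaged ranks).
ranks: |2|->5, |2|->5, |2|->5, |6|->10.5, |4|->7, |1|->2, |1|->2, |6|->10.5, |1|->2, |5|->8, |6|->10.5, |6|->10.5
Step 3: Attach original signs; sum ranks with positive sign and with negative sign.
W+ = 5 + 5 + 5 + 10.5 + 2 + 10.5 + 8 + 10.5 = 56.5
W- = 7 + 2 + 2 + 10.5 = 21.5
(Check: W+ + W- = 78 should equal n(n+1)/2 = 78.)
Step 4: Test statistic W = min(W+, W-) = 21.5.
Step 5: Ties in |d|, so use the tie-corrected normal approximation.
        E[W] = n(n+1)/4 = 12*13/4 = 39.
        Tie groups: |d|=1 (t=3), |d|=2 (t=3), |d|=6 (t=4); sum(t^3 - t) = 108.
        Var[W] = n(n+1)(2n+1)/24 - sum(t^3-t)/48 = 3900/24 - 108/48 = 160.25.
        z = (W - E[W]) / sqrt(Var[W]) = (21.5 - 39) / 12.6590 = -1.3824.
        Two-sided p = 2*Phi(z) = 0.166844.
Step 6: alpha = 0.05. fail to reject H0.

W+ = 56.5, W- = 21.5, W = min = 21.5, p = 0.166844, fail to reject H0.


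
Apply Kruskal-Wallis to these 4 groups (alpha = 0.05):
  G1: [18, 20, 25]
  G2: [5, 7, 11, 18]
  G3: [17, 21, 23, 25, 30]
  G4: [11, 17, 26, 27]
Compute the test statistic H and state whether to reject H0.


Step 1: Combine all N = 16 observations and assign midranks.
sorted (value, group, rank): (5,G2,1), (7,G2,2), (11,G2,3.5), (11,G4,3.5), (17,G3,5.5), (17,G4,5.5), (18,G1,7.5), (18,G2,7.5), (20,G1,9), (21,G3,10), (23,G3,11), (25,G1,12.5), (25,G3,12.5), (26,G4,14), (27,G4,15), (30,G3,16)
Step 2: Sum ranks within each group.
R_1 = 29 (n_1 = 3)
R_2 = 14 (n_2 = 4)
R_3 = 55 (n_3 = 5)
R_4 = 38 (n_4 = 4)
Step 3: H = 12/(N(N+1)) * sum(R_i^2/n_i) - 3(N+1)
     = 12/(16*17) * (29^2/3 + 14^2/4 + 55^2/5 + 38^2/4) - 3*17
     = 0.044118 * 1295.33 - 51
     = 6.147059.
Step 4: Ties present; correction factor C = 1 - 24/(16^3 - 16) = 0.994118. Corrected H = 6.147059 / 0.994118 = 6.183432.
Step 5: Under H0, H ~ chi^2(3); p-value = 0.103019.
Step 6: alpha = 0.05. fail to reject H0.

H = 6.1834, df = 3, p = 0.103019, fail to reject H0.


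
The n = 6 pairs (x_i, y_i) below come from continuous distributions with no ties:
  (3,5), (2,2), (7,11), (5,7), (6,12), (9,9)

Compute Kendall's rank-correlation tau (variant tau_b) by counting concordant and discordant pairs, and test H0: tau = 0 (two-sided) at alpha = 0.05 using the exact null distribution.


Step 1: Enumerate the 15 unordered pairs (i,j) with i<j and classify each by sign(x_j-x_i) * sign(y_j-y_i).
  (1,2):dx=-1,dy=-3->C; (1,3):dx=+4,dy=+6->C; (1,4):dx=+2,dy=+2->C; (1,5):dx=+3,dy=+7->C
  (1,6):dx=+6,dy=+4->C; (2,3):dx=+5,dy=+9->C; (2,4):dx=+3,dy=+5->C; (2,5):dx=+4,dy=+10->C
  (2,6):dx=+7,dy=+7->C; (3,4):dx=-2,dy=-4->C; (3,5):dx=-1,dy=+1->D; (3,6):dx=+2,dy=-2->D
  (4,5):dx=+1,dy=+5->C; (4,6):dx=+4,dy=+2->C; (5,6):dx=+3,dy=-3->D
Step 2: C = 12, D = 3, total pairs = 15.
Step 3: tau = (C - D)/(n(n-1)/2) = (12 - 3)/15 = 0.600000.
Step 4: Exact two-sided p-value (enumerate n! = 720 permutations of y under H0): p = 0.136111.
Step 5: alpha = 0.05. fail to reject H0.

tau_b = 0.6000 (C=12, D=3), p = 0.136111, fail to reject H0.


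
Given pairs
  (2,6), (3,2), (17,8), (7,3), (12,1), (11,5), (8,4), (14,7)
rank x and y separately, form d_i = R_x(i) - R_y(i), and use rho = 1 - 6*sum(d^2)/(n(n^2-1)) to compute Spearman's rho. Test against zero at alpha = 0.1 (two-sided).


Step 1: Rank x and y separately (midranks; no ties here).
rank(x): 2->1, 3->2, 17->8, 7->3, 12->6, 11->5, 8->4, 14->7
rank(y): 6->6, 2->2, 8->8, 3->3, 1->1, 5->5, 4->4, 7->7
Step 2: d_i = R_x(i) - R_y(i); compute d_i^2.
  (1-6)^2=25, (2-2)^2=0, (8-8)^2=0, (3-3)^2=0, (6-1)^2=25, (5-5)^2=0, (4-4)^2=0, (7-7)^2=0
sum(d^2) = 50.
Step 3: rho = 1 - 6*50 / (8*(8^2 - 1)) = 1 - 300/504 = 0.404762.
Step 4: Under H0, t = rho * sqrt((n-2)/(1-rho^2)) = 1.0842 ~ t(6).
Step 5: Two-sided p-value from the t-distribution with 6 df = 0.319889.
Step 6: alpha = 0.1. fail to reject H0.

rho = 0.4048, p = 0.319889, fail to reject H0 at alpha = 0.1.


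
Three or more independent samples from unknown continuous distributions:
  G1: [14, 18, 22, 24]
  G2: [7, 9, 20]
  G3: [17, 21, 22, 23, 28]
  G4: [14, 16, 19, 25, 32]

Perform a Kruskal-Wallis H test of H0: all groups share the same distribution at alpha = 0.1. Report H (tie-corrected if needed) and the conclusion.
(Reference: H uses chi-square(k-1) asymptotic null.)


Step 1: Combine all N = 17 observations and assign midranks.
sorted (value, group, rank): (7,G2,1), (9,G2,2), (14,G1,3.5), (14,G4,3.5), (16,G4,5), (17,G3,6), (18,G1,7), (19,G4,8), (20,G2,9), (21,G3,10), (22,G1,11.5), (22,G3,11.5), (23,G3,13), (24,G1,14), (25,G4,15), (28,G3,16), (32,G4,17)
Step 2: Sum ranks within each group.
R_1 = 36 (n_1 = 4)
R_2 = 12 (n_2 = 3)
R_3 = 56.5 (n_3 = 5)
R_4 = 48.5 (n_4 = 5)
Step 3: H = 12/(N(N+1)) * sum(R_i^2/n_i) - 3(N+1)
     = 12/(17*18) * (36^2/4 + 12^2/3 + 56.5^2/5 + 48.5^2/5) - 3*18
     = 0.039216 * 1480.9 - 54
     = 4.074510.
Step 4: Ties present; correction factor C = 1 - 12/(17^3 - 17) = 0.997549. Corrected H = 4.074510 / 0.997549 = 4.084521.
Step 5: Under H0, H ~ chi^2(3); p-value = 0.252481.
Step 6: alpha = 0.1. fail to reject H0.

H = 4.0845, df = 3, p = 0.252481, fail to reject H0.


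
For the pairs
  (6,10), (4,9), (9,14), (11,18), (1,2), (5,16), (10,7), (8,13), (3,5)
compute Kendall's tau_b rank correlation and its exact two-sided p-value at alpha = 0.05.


Step 1: Enumerate the 36 unordered pairs (i,j) with i<j and classify each by sign(x_j-x_i) * sign(y_j-y_i).
  (1,2):dx=-2,dy=-1->C; (1,3):dx=+3,dy=+4->C; (1,4):dx=+5,dy=+8->C; (1,5):dx=-5,dy=-8->C
  (1,6):dx=-1,dy=+6->D; (1,7):dx=+4,dy=-3->D; (1,8):dx=+2,dy=+3->C; (1,9):dx=-3,dy=-5->C
  (2,3):dx=+5,dy=+5->C; (2,4):dx=+7,dy=+9->C; (2,5):dx=-3,dy=-7->C; (2,6):dx=+1,dy=+7->C
  (2,7):dx=+6,dy=-2->D; (2,8):dx=+4,dy=+4->C; (2,9):dx=-1,dy=-4->C; (3,4):dx=+2,dy=+4->C
  (3,5):dx=-8,dy=-12->C; (3,6):dx=-4,dy=+2->D; (3,7):dx=+1,dy=-7->D; (3,8):dx=-1,dy=-1->C
  (3,9):dx=-6,dy=-9->C; (4,5):dx=-10,dy=-16->C; (4,6):dx=-6,dy=-2->C; (4,7):dx=-1,dy=-11->C
  (4,8):dx=-3,dy=-5->C; (4,9):dx=-8,dy=-13->C; (5,6):dx=+4,dy=+14->C; (5,7):dx=+9,dy=+5->C
  (5,8):dx=+7,dy=+11->C; (5,9):dx=+2,dy=+3->C; (6,7):dx=+5,dy=-9->D; (6,8):dx=+3,dy=-3->D
  (6,9):dx=-2,dy=-11->C; (7,8):dx=-2,dy=+6->D; (7,9):dx=-7,dy=-2->C; (8,9):dx=-5,dy=-8->C
Step 2: C = 28, D = 8, total pairs = 36.
Step 3: tau = (C - D)/(n(n-1)/2) = (28 - 8)/36 = 0.555556.
Step 4: Exact two-sided p-value (enumerate n! = 362880 permutations of y under H0): p = 0.044615.
Step 5: alpha = 0.05. reject H0.

tau_b = 0.5556 (C=28, D=8), p = 0.044615, reject H0.


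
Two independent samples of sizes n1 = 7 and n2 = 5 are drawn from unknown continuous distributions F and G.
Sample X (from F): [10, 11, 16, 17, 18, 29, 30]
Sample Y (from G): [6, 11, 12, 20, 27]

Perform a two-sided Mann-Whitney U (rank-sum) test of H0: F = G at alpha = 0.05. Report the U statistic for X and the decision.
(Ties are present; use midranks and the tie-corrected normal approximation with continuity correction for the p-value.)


Step 1: Combine and sort all 12 observations; assign midranks.
sorted (value, group): (6,Y), (10,X), (11,X), (11,Y), (12,Y), (16,X), (17,X), (18,X), (20,Y), (27,Y), (29,X), (30,X)
ranks: 6->1, 10->2, 11->3.5, 11->3.5, 12->5, 16->6, 17->7, 18->8, 20->9, 27->10, 29->11, 30->12
Step 2: Rank sum for X: R1 = 2 + 3.5 + 6 + 7 + 8 + 11 + 12 = 49.5.
Step 3: U_X = R1 - n1(n1+1)/2 = 49.5 - 7*8/2 = 49.5 - 28 = 21.5.
       U_Y = n1*n2 - U_X = 35 - 21.5 = 13.5.
Step 4: Ties are present, so use the tie-corrected normal approximation (with continuity correction) for the p-value.
Step 5: p-value = 0.569088; compare to alpha = 0.05. fail to reject H0.

U_X = 21.5, p = 0.569088, fail to reject H0 at alpha = 0.05.


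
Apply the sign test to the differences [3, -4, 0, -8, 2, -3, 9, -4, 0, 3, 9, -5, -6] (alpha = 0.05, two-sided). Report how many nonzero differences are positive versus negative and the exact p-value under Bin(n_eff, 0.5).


Step 1: Discard zero differences. Original n = 13; n_eff = number of nonzero differences = 11.
Nonzero differences (with sign): +3, -4, -8, +2, -3, +9, -4, +3, +9, -5, -6
Step 2: Count signs: positive = 5, negative = 6.
Step 3: Under H0: P(positive) = 0.5, so the number of positives S ~ Bin(11, 0.5).
Step 4: Two-sided exact p-value = sum of Bin(11,0.5) probabilities at or below the observed probability = 1.000000.
Step 5: alpha = 0.05. fail to reject H0.

n_eff = 11, pos = 5, neg = 6, p = 1.000000, fail to reject H0.


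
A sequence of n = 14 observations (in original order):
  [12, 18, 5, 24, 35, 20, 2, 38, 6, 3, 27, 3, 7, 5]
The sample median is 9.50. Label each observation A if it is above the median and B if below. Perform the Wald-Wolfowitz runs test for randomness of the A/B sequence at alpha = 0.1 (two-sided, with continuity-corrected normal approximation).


Step 1: Compute median = 9.50; label A = above, B = below.
Labels in order: AABAAABABBABBB  (n_A = 7, n_B = 7)
Step 2: Count runs R = 8.
Step 3: Under H0 (random ordering), E[R] = 2*n_A*n_B/(n_A+n_B) + 1 = 2*7*7/14 + 1 = 8.0000.
        Var[R] = 2*n_A*n_B*(2*n_A*n_B - n_A - n_B) / ((n_A+n_B)^2 * (n_A+n_B-1)) = 8232/2548 = 3.2308.
        SD[R] = 1.7974.
Step 4: R = E[R], so z = 0 with no continuity correction.
Step 5: Two-sided p-value via normal approximation = 2*(1 - Phi(|z|)) = 1.000000.
Step 6: alpha = 0.1. fail to reject H0.

R = 8, z = 0.0000, p = 1.000000, fail to reject H0.


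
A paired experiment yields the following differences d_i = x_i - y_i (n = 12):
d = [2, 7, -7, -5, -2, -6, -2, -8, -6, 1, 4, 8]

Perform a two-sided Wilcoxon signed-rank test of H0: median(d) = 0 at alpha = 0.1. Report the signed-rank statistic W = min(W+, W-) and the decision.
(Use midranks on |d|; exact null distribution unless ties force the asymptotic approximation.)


Step 1: Drop any zero differences (none here) and take |d_i|.
|d| = [2, 7, 7, 5, 2, 6, 2, 8, 6, 1, 4, 8]
Step 2: Midrank |d_i| (ties get averaged ranks).
ranks: |2|->3, |7|->9.5, |7|->9.5, |5|->6, |2|->3, |6|->7.5, |2|->3, |8|->11.5, |6|->7.5, |1|->1, |4|->5, |8|->11.5
Step 3: Attach original signs; sum ranks with positive sign and with negative sign.
W+ = 3 + 9.5 + 1 + 5 + 11.5 = 30
W- = 9.5 + 6 + 3 + 7.5 + 3 + 11.5 + 7.5 = 48
(Check: W+ + W- = 78 should equal n(n+1)/2 = 78.)
Step 4: Test statistic W = min(W+, W-) = 30.
Step 5: Ties in |d|, so use the tie-corrected normal approximation.
        E[W] = n(n+1)/4 = 12*13/4 = 39.
        Tie groups: |d|=2 (t=3), |d|=6 (t=2), |d|=7 (t=2), |d|=8 (t=2); sum(t^3 - t) = 42.
        Var[W] = n(n+1)(2n+1)/24 - sum(t^3-t)/48 = 3900/24 - 42/48 = 161.625.
        z = (W - E[W]) / sqrt(Var[W]) = (30 - 39) / 12.7132 = -0.7079.
        Two-sided p = 2*Phi(z) = 0.478991.
Step 6: alpha = 0.1. fail to reject H0.

W+ = 30, W- = 48, W = min = 30, p = 0.478991, fail to reject H0.


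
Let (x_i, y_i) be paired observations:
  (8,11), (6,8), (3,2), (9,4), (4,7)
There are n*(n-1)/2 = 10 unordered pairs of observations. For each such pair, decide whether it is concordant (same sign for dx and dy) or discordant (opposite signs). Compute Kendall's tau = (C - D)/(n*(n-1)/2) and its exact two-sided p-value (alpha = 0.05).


Step 1: Enumerate the 10 unordered pairs (i,j) with i<j and classify each by sign(x_j-x_i) * sign(y_j-y_i).
  (1,2):dx=-2,dy=-3->C; (1,3):dx=-5,dy=-9->C; (1,4):dx=+1,dy=-7->D; (1,5):dx=-4,dy=-4->C
  (2,3):dx=-3,dy=-6->C; (2,4):dx=+3,dy=-4->D; (2,5):dx=-2,dy=-1->C; (3,4):dx=+6,dy=+2->C
  (3,5):dx=+1,dy=+5->C; (4,5):dx=-5,dy=+3->D
Step 2: C = 7, D = 3, total pairs = 10.
Step 3: tau = (C - D)/(n(n-1)/2) = (7 - 3)/10 = 0.400000.
Step 4: Exact two-sided p-value (enumerate n! = 120 permutations of y under H0): p = 0.483333.
Step 5: alpha = 0.05. fail to reject H0.

tau_b = 0.4000 (C=7, D=3), p = 0.483333, fail to reject H0.


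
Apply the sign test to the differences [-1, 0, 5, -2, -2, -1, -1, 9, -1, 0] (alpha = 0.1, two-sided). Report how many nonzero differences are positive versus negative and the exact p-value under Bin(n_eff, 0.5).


Step 1: Discard zero differences. Original n = 10; n_eff = number of nonzero differences = 8.
Nonzero differences (with sign): -1, +5, -2, -2, -1, -1, +9, -1
Step 2: Count signs: positive = 2, negative = 6.
Step 3: Under H0: P(positive) = 0.5, so the number of positives S ~ Bin(8, 0.5).
Step 4: Two-sided exact p-value = sum of Bin(8,0.5) probabilities at or below the observed probability = 0.289062.
Step 5: alpha = 0.1. fail to reject H0.

n_eff = 8, pos = 2, neg = 6, p = 0.289062, fail to reject H0.


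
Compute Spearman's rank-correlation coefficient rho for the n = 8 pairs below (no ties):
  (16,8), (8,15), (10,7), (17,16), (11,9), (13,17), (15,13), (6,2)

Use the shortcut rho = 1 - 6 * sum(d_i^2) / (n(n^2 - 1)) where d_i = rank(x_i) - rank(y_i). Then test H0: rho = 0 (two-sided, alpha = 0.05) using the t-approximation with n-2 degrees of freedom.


Step 1: Rank x and y separately (midranks; no ties here).
rank(x): 16->7, 8->2, 10->3, 17->8, 11->4, 13->5, 15->6, 6->1
rank(y): 8->3, 15->6, 7->2, 16->7, 9->4, 17->8, 13->5, 2->1
Step 2: d_i = R_x(i) - R_y(i); compute d_i^2.
  (7-3)^2=16, (2-6)^2=16, (3-2)^2=1, (8-7)^2=1, (4-4)^2=0, (5-8)^2=9, (6-5)^2=1, (1-1)^2=0
sum(d^2) = 44.
Step 3: rho = 1 - 6*44 / (8*(8^2 - 1)) = 1 - 264/504 = 0.476190.
Step 4: Under H0, t = rho * sqrt((n-2)/(1-rho^2)) = 1.3265 ~ t(6).
Step 5: Two-sided p-value from the t-distribution with 6 df = 0.232936.
Step 6: alpha = 0.05. fail to reject H0.

rho = 0.4762, p = 0.232936, fail to reject H0 at alpha = 0.05.


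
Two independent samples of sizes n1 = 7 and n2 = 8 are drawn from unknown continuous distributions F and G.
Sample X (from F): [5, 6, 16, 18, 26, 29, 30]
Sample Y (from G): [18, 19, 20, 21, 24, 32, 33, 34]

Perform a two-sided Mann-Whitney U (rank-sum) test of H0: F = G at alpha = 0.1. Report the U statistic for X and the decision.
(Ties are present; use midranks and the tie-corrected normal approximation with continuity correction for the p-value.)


Step 1: Combine and sort all 15 observations; assign midranks.
sorted (value, group): (5,X), (6,X), (16,X), (18,X), (18,Y), (19,Y), (20,Y), (21,Y), (24,Y), (26,X), (29,X), (30,X), (32,Y), (33,Y), (34,Y)
ranks: 5->1, 6->2, 16->3, 18->4.5, 18->4.5, 19->6, 20->7, 21->8, 24->9, 26->10, 29->11, 30->12, 32->13, 33->14, 34->15
Step 2: Rank sum for X: R1 = 1 + 2 + 3 + 4.5 + 10 + 11 + 12 = 43.5.
Step 3: U_X = R1 - n1(n1+1)/2 = 43.5 - 7*8/2 = 43.5 - 28 = 15.5.
       U_Y = n1*n2 - U_X = 56 - 15.5 = 40.5.
Step 4: Ties are present, so use the tie-corrected normal approximation (with continuity correction) for the p-value.
Step 5: p-value = 0.164537; compare to alpha = 0.1. fail to reject H0.

U_X = 15.5, p = 0.164537, fail to reject H0 at alpha = 0.1.


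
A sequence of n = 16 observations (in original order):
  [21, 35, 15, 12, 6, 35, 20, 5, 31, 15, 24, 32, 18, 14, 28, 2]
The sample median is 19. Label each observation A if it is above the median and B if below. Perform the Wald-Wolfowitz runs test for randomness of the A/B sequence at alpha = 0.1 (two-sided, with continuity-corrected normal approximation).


Step 1: Compute median = 19; label A = above, B = below.
Labels in order: AABBBAABABAABBAB  (n_A = 8, n_B = 8)
Step 2: Count runs R = 10.
Step 3: Under H0 (random ordering), E[R] = 2*n_A*n_B/(n_A+n_B) + 1 = 2*8*8/16 + 1 = 9.0000.
        Var[R] = 2*n_A*n_B*(2*n_A*n_B - n_A - n_B) / ((n_A+n_B)^2 * (n_A+n_B-1)) = 14336/3840 = 3.7333.
        SD[R] = 1.9322.
Step 4: Continuity-corrected z = (R - 0.5 - E[R]) / SD[R] = (10 - 0.5 - 9.0000) / 1.9322 = 0.2588.
Step 5: Two-sided p-value via normal approximation = 2*(1 - Phi(|z|)) = 0.795809.
Step 6: alpha = 0.1. fail to reject H0.

R = 10, z = 0.2588, p = 0.795809, fail to reject H0.


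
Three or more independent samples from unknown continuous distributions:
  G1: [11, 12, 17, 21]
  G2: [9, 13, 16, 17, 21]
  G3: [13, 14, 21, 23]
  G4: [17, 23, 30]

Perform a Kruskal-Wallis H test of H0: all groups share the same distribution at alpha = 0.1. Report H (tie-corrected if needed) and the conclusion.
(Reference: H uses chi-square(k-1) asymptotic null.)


Step 1: Combine all N = 16 observations and assign midranks.
sorted (value, group, rank): (9,G2,1), (11,G1,2), (12,G1,3), (13,G2,4.5), (13,G3,4.5), (14,G3,6), (16,G2,7), (17,G1,9), (17,G2,9), (17,G4,9), (21,G1,12), (21,G2,12), (21,G3,12), (23,G3,14.5), (23,G4,14.5), (30,G4,16)
Step 2: Sum ranks within each group.
R_1 = 26 (n_1 = 4)
R_2 = 33.5 (n_2 = 5)
R_3 = 37 (n_3 = 4)
R_4 = 39.5 (n_4 = 3)
Step 3: H = 12/(N(N+1)) * sum(R_i^2/n_i) - 3(N+1)
     = 12/(16*17) * (26^2/4 + 33.5^2/5 + 37^2/4 + 39.5^2/3) - 3*17
     = 0.044118 * 1255.78 - 51
     = 4.402206.
Step 4: Ties present; correction factor C = 1 - 60/(16^3 - 16) = 0.985294. Corrected H = 4.402206 / 0.985294 = 4.467910.
Step 5: Under H0, H ~ chi^2(3); p-value = 0.215171.
Step 6: alpha = 0.1. fail to reject H0.

H = 4.4679, df = 3, p = 0.215171, fail to reject H0.


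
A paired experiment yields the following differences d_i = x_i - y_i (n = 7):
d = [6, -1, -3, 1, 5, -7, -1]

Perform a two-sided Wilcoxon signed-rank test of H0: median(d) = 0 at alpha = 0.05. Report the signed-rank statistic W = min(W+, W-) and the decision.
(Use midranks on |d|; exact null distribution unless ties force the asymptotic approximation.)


Step 1: Drop any zero differences (none here) and take |d_i|.
|d| = [6, 1, 3, 1, 5, 7, 1]
Step 2: Midrank |d_i| (ties get averaged ranks).
ranks: |6|->6, |1|->2, |3|->4, |1|->2, |5|->5, |7|->7, |1|->2
Step 3: Attach original signs; sum ranks with positive sign and with negative sign.
W+ = 6 + 2 + 5 = 13
W- = 2 + 4 + 7 + 2 = 15
(Check: W+ + W- = 28 should equal n(n+1)/2 = 28.)
Step 4: Test statistic W = min(W+, W-) = 13.
Step 5: Ties in |d|, so use the tie-corrected normal approximation.
        E[W] = n(n+1)/4 = 7*8/4 = 14.
        Tie groups: |d|=1 (t=3); sum(t^3 - t) = 24.
        Var[W] = n(n+1)(2n+1)/24 - sum(t^3-t)/48 = 840/24 - 24/48 = 34.5.
        z = (W - E[W]) / sqrt(Var[W]) = (13 - 14) / 5.8737 = -0.1703.
        Two-sided p = 2*Phi(z) = 0.864813.
Step 6: alpha = 0.05. fail to reject H0.

W+ = 13, W- = 15, W = min = 13, p = 0.864813, fail to reject H0.


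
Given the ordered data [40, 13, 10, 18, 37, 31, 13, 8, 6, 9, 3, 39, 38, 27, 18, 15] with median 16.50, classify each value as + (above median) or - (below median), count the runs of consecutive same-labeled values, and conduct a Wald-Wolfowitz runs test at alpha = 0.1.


Step 1: Compute median = 16.50; label A = above, B = below.
Labels in order: ABBAAABBBBBAAAAB  (n_A = 8, n_B = 8)
Step 2: Count runs R = 6.
Step 3: Under H0 (random ordering), E[R] = 2*n_A*n_B/(n_A+n_B) + 1 = 2*8*8/16 + 1 = 9.0000.
        Var[R] = 2*n_A*n_B*(2*n_A*n_B - n_A - n_B) / ((n_A+n_B)^2 * (n_A+n_B-1)) = 14336/3840 = 3.7333.
        SD[R] = 1.9322.
Step 4: Continuity-corrected z = (R + 0.5 - E[R]) / SD[R] = (6 + 0.5 - 9.0000) / 1.9322 = -1.2939.
Step 5: Two-sided p-value via normal approximation = 2*(1 - Phi(|z|)) = 0.195709.
Step 6: alpha = 0.1. fail to reject H0.

R = 6, z = -1.2939, p = 0.195709, fail to reject H0.


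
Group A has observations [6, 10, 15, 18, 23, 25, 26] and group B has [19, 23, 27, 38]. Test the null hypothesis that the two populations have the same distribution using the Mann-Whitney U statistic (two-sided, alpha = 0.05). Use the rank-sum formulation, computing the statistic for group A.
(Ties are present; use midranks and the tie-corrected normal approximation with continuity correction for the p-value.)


Step 1: Combine and sort all 11 observations; assign midranks.
sorted (value, group): (6,X), (10,X), (15,X), (18,X), (19,Y), (23,X), (23,Y), (25,X), (26,X), (27,Y), (38,Y)
ranks: 6->1, 10->2, 15->3, 18->4, 19->5, 23->6.5, 23->6.5, 25->8, 26->9, 27->10, 38->11
Step 2: Rank sum for X: R1 = 1 + 2 + 3 + 4 + 6.5 + 8 + 9 = 33.5.
Step 3: U_X = R1 - n1(n1+1)/2 = 33.5 - 7*8/2 = 33.5 - 28 = 5.5.
       U_Y = n1*n2 - U_X = 28 - 5.5 = 22.5.
Step 4: Ties are present, so use the tie-corrected normal approximation (with continuity correction) for the p-value.
Step 5: p-value = 0.129695; compare to alpha = 0.05. fail to reject H0.

U_X = 5.5, p = 0.129695, fail to reject H0 at alpha = 0.05.


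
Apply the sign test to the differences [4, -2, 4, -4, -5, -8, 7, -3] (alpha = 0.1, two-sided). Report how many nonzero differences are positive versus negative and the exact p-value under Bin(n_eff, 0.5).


Step 1: Discard zero differences. Original n = 8; n_eff = number of nonzero differences = 8.
Nonzero differences (with sign): +4, -2, +4, -4, -5, -8, +7, -3
Step 2: Count signs: positive = 3, negative = 5.
Step 3: Under H0: P(positive) = 0.5, so the number of positives S ~ Bin(8, 0.5).
Step 4: Two-sided exact p-value = sum of Bin(8,0.5) probabilities at or below the observed probability = 0.726562.
Step 5: alpha = 0.1. fail to reject H0.

n_eff = 8, pos = 3, neg = 5, p = 0.726562, fail to reject H0.


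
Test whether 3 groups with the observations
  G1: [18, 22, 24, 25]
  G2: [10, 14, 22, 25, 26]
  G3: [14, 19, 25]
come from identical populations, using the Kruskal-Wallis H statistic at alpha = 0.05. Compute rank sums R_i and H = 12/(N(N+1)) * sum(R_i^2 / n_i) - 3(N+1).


Step 1: Combine all N = 12 observations and assign midranks.
sorted (value, group, rank): (10,G2,1), (14,G2,2.5), (14,G3,2.5), (18,G1,4), (19,G3,5), (22,G1,6.5), (22,G2,6.5), (24,G1,8), (25,G1,10), (25,G2,10), (25,G3,10), (26,G2,12)
Step 2: Sum ranks within each group.
R_1 = 28.5 (n_1 = 4)
R_2 = 32 (n_2 = 5)
R_3 = 17.5 (n_3 = 3)
Step 3: H = 12/(N(N+1)) * sum(R_i^2/n_i) - 3(N+1)
     = 12/(12*13) * (28.5^2/4 + 32^2/5 + 17.5^2/3) - 3*13
     = 0.076923 * 509.946 - 39
     = 0.226603.
Step 4: Ties present; correction factor C = 1 - 36/(12^3 - 12) = 0.979021. Corrected H = 0.226603 / 0.979021 = 0.231458.
Step 5: Under H0, H ~ chi^2(2); p-value = 0.890716.
Step 6: alpha = 0.05. fail to reject H0.

H = 0.2315, df = 2, p = 0.890716, fail to reject H0.


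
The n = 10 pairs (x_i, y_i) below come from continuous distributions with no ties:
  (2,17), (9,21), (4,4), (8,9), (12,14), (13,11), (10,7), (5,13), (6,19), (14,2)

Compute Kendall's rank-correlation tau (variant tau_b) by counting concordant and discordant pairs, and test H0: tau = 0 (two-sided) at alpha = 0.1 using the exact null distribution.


Step 1: Enumerate the 45 unordered pairs (i,j) with i<j and classify each by sign(x_j-x_i) * sign(y_j-y_i).
  (1,2):dx=+7,dy=+4->C; (1,3):dx=+2,dy=-13->D; (1,4):dx=+6,dy=-8->D; (1,5):dx=+10,dy=-3->D
  (1,6):dx=+11,dy=-6->D; (1,7):dx=+8,dy=-10->D; (1,8):dx=+3,dy=-4->D; (1,9):dx=+4,dy=+2->C
  (1,10):dx=+12,dy=-15->D; (2,3):dx=-5,dy=-17->C; (2,4):dx=-1,dy=-12->C; (2,5):dx=+3,dy=-7->D
  (2,6):dx=+4,dy=-10->D; (2,7):dx=+1,dy=-14->D; (2,8):dx=-4,dy=-8->C; (2,9):dx=-3,dy=-2->C
  (2,10):dx=+5,dy=-19->D; (3,4):dx=+4,dy=+5->C; (3,5):dx=+8,dy=+10->C; (3,6):dx=+9,dy=+7->C
  (3,7):dx=+6,dy=+3->C; (3,8):dx=+1,dy=+9->C; (3,9):dx=+2,dy=+15->C; (3,10):dx=+10,dy=-2->D
  (4,5):dx=+4,dy=+5->C; (4,6):dx=+5,dy=+2->C; (4,7):dx=+2,dy=-2->D; (4,8):dx=-3,dy=+4->D
  (4,9):dx=-2,dy=+10->D; (4,10):dx=+6,dy=-7->D; (5,6):dx=+1,dy=-3->D; (5,7):dx=-2,dy=-7->C
  (5,8):dx=-7,dy=-1->C; (5,9):dx=-6,dy=+5->D; (5,10):dx=+2,dy=-12->D; (6,7):dx=-3,dy=-4->C
  (6,8):dx=-8,dy=+2->D; (6,9):dx=-7,dy=+8->D; (6,10):dx=+1,dy=-9->D; (7,8):dx=-5,dy=+6->D
  (7,9):dx=-4,dy=+12->D; (7,10):dx=+4,dy=-5->D; (8,9):dx=+1,dy=+6->C; (8,10):dx=+9,dy=-11->D
  (9,10):dx=+8,dy=-17->D
Step 2: C = 18, D = 27, total pairs = 45.
Step 3: tau = (C - D)/(n(n-1)/2) = (18 - 27)/45 = -0.200000.
Step 4: Exact two-sided p-value (enumerate n! = 3628800 permutations of y under H0): p = 0.484313.
Step 5: alpha = 0.1. fail to reject H0.

tau_b = -0.2000 (C=18, D=27), p = 0.484313, fail to reject H0.


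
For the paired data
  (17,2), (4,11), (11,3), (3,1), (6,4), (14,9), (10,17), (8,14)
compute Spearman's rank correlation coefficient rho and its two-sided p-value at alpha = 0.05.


Step 1: Rank x and y separately (midranks; no ties here).
rank(x): 17->8, 4->2, 11->6, 3->1, 6->3, 14->7, 10->5, 8->4
rank(y): 2->2, 11->6, 3->3, 1->1, 4->4, 9->5, 17->8, 14->7
Step 2: d_i = R_x(i) - R_y(i); compute d_i^2.
  (8-2)^2=36, (2-6)^2=16, (6-3)^2=9, (1-1)^2=0, (3-4)^2=1, (7-5)^2=4, (5-8)^2=9, (4-7)^2=9
sum(d^2) = 84.
Step 3: rho = 1 - 6*84 / (8*(8^2 - 1)) = 1 - 504/504 = 0.000000.
Step 4: Under H0, t = rho * sqrt((n-2)/(1-rho^2)) = 0.0000 ~ t(6).
Step 5: Two-sided p-value from the t-distribution with 6 df = 1.000000.
Step 6: alpha = 0.05. fail to reject H0.

rho = 0.0000, p = 1.000000, fail to reject H0 at alpha = 0.05.


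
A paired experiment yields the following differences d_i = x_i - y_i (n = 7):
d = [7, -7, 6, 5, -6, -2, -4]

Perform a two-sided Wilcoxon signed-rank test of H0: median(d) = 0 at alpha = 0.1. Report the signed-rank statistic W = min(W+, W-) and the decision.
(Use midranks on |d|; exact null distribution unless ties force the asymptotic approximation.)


Step 1: Drop any zero differences (none here) and take |d_i|.
|d| = [7, 7, 6, 5, 6, 2, 4]
Step 2: Midrank |d_i| (ties get averaged ranks).
ranks: |7|->6.5, |7|->6.5, |6|->4.5, |5|->3, |6|->4.5, |2|->1, |4|->2
Step 3: Attach original signs; sum ranks with positive sign and with negative sign.
W+ = 6.5 + 4.5 + 3 = 14
W- = 6.5 + 4.5 + 1 + 2 = 14
(Check: W+ + W- = 28 should equal n(n+1)/2 = 28.)
Step 4: Test statistic W = min(W+, W-) = 14.
Step 5: Ties in |d|, so use the tie-corrected normal approximation.
        E[W] = n(n+1)/4 = 7*8/4 = 14.
        Tie groups: |d|=6 (t=2), |d|=7 (t=2); sum(t^3 - t) = 12.
        Var[W] = n(n+1)(2n+1)/24 - sum(t^3-t)/48 = 840/24 - 12/48 = 34.75.
        z = (W - E[W]) / sqrt(Var[W]) = (14 - 14) / 5.8949 = 0.0000.
        Two-sided p = 2*Phi(z) = 1.000000.
Step 6: alpha = 0.1. fail to reject H0.

W+ = 14, W- = 14, W = min = 14, p = 1.000000, fail to reject H0.


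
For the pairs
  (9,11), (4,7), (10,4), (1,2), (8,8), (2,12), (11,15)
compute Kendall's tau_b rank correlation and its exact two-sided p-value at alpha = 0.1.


Step 1: Enumerate the 21 unordered pairs (i,j) with i<j and classify each by sign(x_j-x_i) * sign(y_j-y_i).
  (1,2):dx=-5,dy=-4->C; (1,3):dx=+1,dy=-7->D; (1,4):dx=-8,dy=-9->C; (1,5):dx=-1,dy=-3->C
  (1,6):dx=-7,dy=+1->D; (1,7):dx=+2,dy=+4->C; (2,3):dx=+6,dy=-3->D; (2,4):dx=-3,dy=-5->C
  (2,5):dx=+4,dy=+1->C; (2,6):dx=-2,dy=+5->D; (2,7):dx=+7,dy=+8->C; (3,4):dx=-9,dy=-2->C
  (3,5):dx=-2,dy=+4->D; (3,6):dx=-8,dy=+8->D; (3,7):dx=+1,dy=+11->C; (4,5):dx=+7,dy=+6->C
  (4,6):dx=+1,dy=+10->C; (4,7):dx=+10,dy=+13->C; (5,6):dx=-6,dy=+4->D; (5,7):dx=+3,dy=+7->C
  (6,7):dx=+9,dy=+3->C
Step 2: C = 14, D = 7, total pairs = 21.
Step 3: tau = (C - D)/(n(n-1)/2) = (14 - 7)/21 = 0.333333.
Step 4: Exact two-sided p-value (enumerate n! = 5040 permutations of y under H0): p = 0.381349.
Step 5: alpha = 0.1. fail to reject H0.

tau_b = 0.3333 (C=14, D=7), p = 0.381349, fail to reject H0.


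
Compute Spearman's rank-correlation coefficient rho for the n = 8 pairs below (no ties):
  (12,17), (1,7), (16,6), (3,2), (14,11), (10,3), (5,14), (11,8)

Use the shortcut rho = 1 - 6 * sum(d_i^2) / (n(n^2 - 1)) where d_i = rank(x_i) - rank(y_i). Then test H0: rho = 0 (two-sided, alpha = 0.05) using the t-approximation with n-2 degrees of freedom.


Step 1: Rank x and y separately (midranks; no ties here).
rank(x): 12->6, 1->1, 16->8, 3->2, 14->7, 10->4, 5->3, 11->5
rank(y): 17->8, 7->4, 6->3, 2->1, 11->6, 3->2, 14->7, 8->5
Step 2: d_i = R_x(i) - R_y(i); compute d_i^2.
  (6-8)^2=4, (1-4)^2=9, (8-3)^2=25, (2-1)^2=1, (7-6)^2=1, (4-2)^2=4, (3-7)^2=16, (5-5)^2=0
sum(d^2) = 60.
Step 3: rho = 1 - 6*60 / (8*(8^2 - 1)) = 1 - 360/504 = 0.285714.
Step 4: Under H0, t = rho * sqrt((n-2)/(1-rho^2)) = 0.7303 ~ t(6).
Step 5: Two-sided p-value from the t-distribution with 6 df = 0.492726.
Step 6: alpha = 0.05. fail to reject H0.

rho = 0.2857, p = 0.492726, fail to reject H0 at alpha = 0.05.


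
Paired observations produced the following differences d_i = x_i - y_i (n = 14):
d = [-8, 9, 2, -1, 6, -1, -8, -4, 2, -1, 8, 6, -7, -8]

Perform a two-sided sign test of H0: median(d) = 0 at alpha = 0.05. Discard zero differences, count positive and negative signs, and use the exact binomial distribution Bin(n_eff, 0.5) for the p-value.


Step 1: Discard zero differences. Original n = 14; n_eff = number of nonzero differences = 14.
Nonzero differences (with sign): -8, +9, +2, -1, +6, -1, -8, -4, +2, -1, +8, +6, -7, -8
Step 2: Count signs: positive = 6, negative = 8.
Step 3: Under H0: P(positive) = 0.5, so the number of positives S ~ Bin(14, 0.5).
Step 4: Two-sided exact p-value = sum of Bin(14,0.5) probabilities at or below the observed probability = 0.790527.
Step 5: alpha = 0.05. fail to reject H0.

n_eff = 14, pos = 6, neg = 8, p = 0.790527, fail to reject H0.


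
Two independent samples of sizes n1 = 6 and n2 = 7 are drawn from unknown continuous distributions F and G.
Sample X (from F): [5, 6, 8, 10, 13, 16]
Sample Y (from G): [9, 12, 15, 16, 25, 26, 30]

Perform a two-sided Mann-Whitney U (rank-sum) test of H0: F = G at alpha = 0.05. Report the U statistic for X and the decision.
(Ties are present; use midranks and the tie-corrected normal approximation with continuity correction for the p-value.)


Step 1: Combine and sort all 13 observations; assign midranks.
sorted (value, group): (5,X), (6,X), (8,X), (9,Y), (10,X), (12,Y), (13,X), (15,Y), (16,X), (16,Y), (25,Y), (26,Y), (30,Y)
ranks: 5->1, 6->2, 8->3, 9->4, 10->5, 12->6, 13->7, 15->8, 16->9.5, 16->9.5, 25->11, 26->12, 30->13
Step 2: Rank sum for X: R1 = 1 + 2 + 3 + 5 + 7 + 9.5 = 27.5.
Step 3: U_X = R1 - n1(n1+1)/2 = 27.5 - 6*7/2 = 27.5 - 21 = 6.5.
       U_Y = n1*n2 - U_X = 42 - 6.5 = 35.5.
Step 4: Ties are present, so use the tie-corrected normal approximation (with continuity correction) for the p-value.
Step 5: p-value = 0.045204; compare to alpha = 0.05. reject H0.

U_X = 6.5, p = 0.045204, reject H0 at alpha = 0.05.


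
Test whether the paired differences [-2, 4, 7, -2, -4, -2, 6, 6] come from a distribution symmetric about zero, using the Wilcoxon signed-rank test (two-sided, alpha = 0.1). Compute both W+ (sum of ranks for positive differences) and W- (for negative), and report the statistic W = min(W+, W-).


Step 1: Drop any zero differences (none here) and take |d_i|.
|d| = [2, 4, 7, 2, 4, 2, 6, 6]
Step 2: Midrank |d_i| (ties get averaged ranks).
ranks: |2|->2, |4|->4.5, |7|->8, |2|->2, |4|->4.5, |2|->2, |6|->6.5, |6|->6.5
Step 3: Attach original signs; sum ranks with positive sign and with negative sign.
W+ = 4.5 + 8 + 6.5 + 6.5 = 25.5
W- = 2 + 2 + 4.5 + 2 = 10.5
(Check: W+ + W- = 36 should equal n(n+1)/2 = 36.)
Step 4: Test statistic W = min(W+, W-) = 10.5.
Step 5: Ties in |d|, so use the tie-corrected normal approximation.
        E[W] = n(n+1)/4 = 8*9/4 = 18.
        Tie groups: |d|=2 (t=3), |d|=4 (t=2), |d|=6 (t=2); sum(t^3 - t) = 36.
        Var[W] = n(n+1)(2n+1)/24 - sum(t^3-t)/48 = 1224/24 - 36/48 = 50.25.
        z = (W - E[W]) / sqrt(Var[W]) = (10.5 - 18) / 7.0887 = -1.0580.
        Two-sided p = 2*Phi(z) = 0.290047.
Step 6: alpha = 0.1. fail to reject H0.

W+ = 25.5, W- = 10.5, W = min = 10.5, p = 0.290047, fail to reject H0.


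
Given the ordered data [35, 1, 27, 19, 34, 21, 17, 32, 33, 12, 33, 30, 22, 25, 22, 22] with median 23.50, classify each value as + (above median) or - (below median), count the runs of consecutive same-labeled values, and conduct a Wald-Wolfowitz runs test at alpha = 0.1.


Step 1: Compute median = 23.50; label A = above, B = below.
Labels in order: ABABABBAABAABABB  (n_A = 8, n_B = 8)
Step 2: Count runs R = 12.
Step 3: Under H0 (random ordering), E[R] = 2*n_A*n_B/(n_A+n_B) + 1 = 2*8*8/16 + 1 = 9.0000.
        Var[R] = 2*n_A*n_B*(2*n_A*n_B - n_A - n_B) / ((n_A+n_B)^2 * (n_A+n_B-1)) = 14336/3840 = 3.7333.
        SD[R] = 1.9322.
Step 4: Continuity-corrected z = (R - 0.5 - E[R]) / SD[R] = (12 - 0.5 - 9.0000) / 1.9322 = 1.2939.
Step 5: Two-sided p-value via normal approximation = 2*(1 - Phi(|z|)) = 0.195709.
Step 6: alpha = 0.1. fail to reject H0.

R = 12, z = 1.2939, p = 0.195709, fail to reject H0.


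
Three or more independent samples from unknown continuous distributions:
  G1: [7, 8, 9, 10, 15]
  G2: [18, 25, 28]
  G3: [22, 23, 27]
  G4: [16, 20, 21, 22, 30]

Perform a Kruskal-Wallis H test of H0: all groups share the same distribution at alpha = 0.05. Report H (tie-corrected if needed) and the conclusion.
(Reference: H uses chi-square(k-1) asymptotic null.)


Step 1: Combine all N = 16 observations and assign midranks.
sorted (value, group, rank): (7,G1,1), (8,G1,2), (9,G1,3), (10,G1,4), (15,G1,5), (16,G4,6), (18,G2,7), (20,G4,8), (21,G4,9), (22,G3,10.5), (22,G4,10.5), (23,G3,12), (25,G2,13), (27,G3,14), (28,G2,15), (30,G4,16)
Step 2: Sum ranks within each group.
R_1 = 15 (n_1 = 5)
R_2 = 35 (n_2 = 3)
R_3 = 36.5 (n_3 = 3)
R_4 = 49.5 (n_4 = 5)
Step 3: H = 12/(N(N+1)) * sum(R_i^2/n_i) - 3(N+1)
     = 12/(16*17) * (15^2/5 + 35^2/3 + 36.5^2/3 + 49.5^2/5) - 3*17
     = 0.044118 * 1387.47 - 51
     = 10.211765.
Step 4: Ties present; correction factor C = 1 - 6/(16^3 - 16) = 0.998529. Corrected H = 10.211765 / 0.998529 = 10.226804.
Step 5: Under H0, H ~ chi^2(3); p-value = 0.016733.
Step 6: alpha = 0.05. reject H0.

H = 10.2268, df = 3, p = 0.016733, reject H0.


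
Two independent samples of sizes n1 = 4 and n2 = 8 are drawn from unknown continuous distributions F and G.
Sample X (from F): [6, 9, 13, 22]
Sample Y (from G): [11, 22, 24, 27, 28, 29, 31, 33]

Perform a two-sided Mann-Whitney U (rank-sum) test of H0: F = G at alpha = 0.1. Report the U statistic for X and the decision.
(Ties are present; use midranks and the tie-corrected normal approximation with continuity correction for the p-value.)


Step 1: Combine and sort all 12 observations; assign midranks.
sorted (value, group): (6,X), (9,X), (11,Y), (13,X), (22,X), (22,Y), (24,Y), (27,Y), (28,Y), (29,Y), (31,Y), (33,Y)
ranks: 6->1, 9->2, 11->3, 13->4, 22->5.5, 22->5.5, 24->7, 27->8, 28->9, 29->10, 31->11, 33->12
Step 2: Rank sum for X: R1 = 1 + 2 + 4 + 5.5 = 12.5.
Step 3: U_X = R1 - n1(n1+1)/2 = 12.5 - 4*5/2 = 12.5 - 10 = 2.5.
       U_Y = n1*n2 - U_X = 32 - 2.5 = 29.5.
Step 4: Ties are present, so use the tie-corrected normal approximation (with continuity correction) for the p-value.
Step 5: p-value = 0.026980; compare to alpha = 0.1. reject H0.

U_X = 2.5, p = 0.026980, reject H0 at alpha = 0.1.


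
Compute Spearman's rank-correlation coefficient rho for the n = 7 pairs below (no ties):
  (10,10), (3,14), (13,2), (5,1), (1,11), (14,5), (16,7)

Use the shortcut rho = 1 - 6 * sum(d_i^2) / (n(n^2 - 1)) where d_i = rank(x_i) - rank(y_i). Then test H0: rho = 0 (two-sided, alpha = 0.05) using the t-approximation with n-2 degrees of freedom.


Step 1: Rank x and y separately (midranks; no ties here).
rank(x): 10->4, 3->2, 13->5, 5->3, 1->1, 14->6, 16->7
rank(y): 10->5, 14->7, 2->2, 1->1, 11->6, 5->3, 7->4
Step 2: d_i = R_x(i) - R_y(i); compute d_i^2.
  (4-5)^2=1, (2-7)^2=25, (5-2)^2=9, (3-1)^2=4, (1-6)^2=25, (6-3)^2=9, (7-4)^2=9
sum(d^2) = 82.
Step 3: rho = 1 - 6*82 / (7*(7^2 - 1)) = 1 - 492/336 = -0.464286.
Step 4: Under H0, t = rho * sqrt((n-2)/(1-rho^2)) = -1.1722 ~ t(5).
Step 5: Two-sided p-value from the t-distribution with 5 df = 0.293934.
Step 6: alpha = 0.05. fail to reject H0.

rho = -0.4643, p = 0.293934, fail to reject H0 at alpha = 0.05.


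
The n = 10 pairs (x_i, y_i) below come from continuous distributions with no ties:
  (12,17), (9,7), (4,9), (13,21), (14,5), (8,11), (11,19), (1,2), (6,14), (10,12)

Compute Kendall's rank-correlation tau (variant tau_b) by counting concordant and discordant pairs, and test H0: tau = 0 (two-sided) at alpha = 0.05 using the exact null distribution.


Step 1: Enumerate the 45 unordered pairs (i,j) with i<j and classify each by sign(x_j-x_i) * sign(y_j-y_i).
  (1,2):dx=-3,dy=-10->C; (1,3):dx=-8,dy=-8->C; (1,4):dx=+1,dy=+4->C; (1,5):dx=+2,dy=-12->D
  (1,6):dx=-4,dy=-6->C; (1,7):dx=-1,dy=+2->D; (1,8):dx=-11,dy=-15->C; (1,9):dx=-6,dy=-3->C
  (1,10):dx=-2,dy=-5->C; (2,3):dx=-5,dy=+2->D; (2,4):dx=+4,dy=+14->C; (2,5):dx=+5,dy=-2->D
  (2,6):dx=-1,dy=+4->D; (2,7):dx=+2,dy=+12->C; (2,8):dx=-8,dy=-5->C; (2,9):dx=-3,dy=+7->D
  (2,10):dx=+1,dy=+5->C; (3,4):dx=+9,dy=+12->C; (3,5):dx=+10,dy=-4->D; (3,6):dx=+4,dy=+2->C
  (3,7):dx=+7,dy=+10->C; (3,8):dx=-3,dy=-7->C; (3,9):dx=+2,dy=+5->C; (3,10):dx=+6,dy=+3->C
  (4,5):dx=+1,dy=-16->D; (4,6):dx=-5,dy=-10->C; (4,7):dx=-2,dy=-2->C; (4,8):dx=-12,dy=-19->C
  (4,9):dx=-7,dy=-7->C; (4,10):dx=-3,dy=-9->C; (5,6):dx=-6,dy=+6->D; (5,7):dx=-3,dy=+14->D
  (5,8):dx=-13,dy=-3->C; (5,9):dx=-8,dy=+9->D; (5,10):dx=-4,dy=+7->D; (6,7):dx=+3,dy=+8->C
  (6,8):dx=-7,dy=-9->C; (6,9):dx=-2,dy=+3->D; (6,10):dx=+2,dy=+1->C; (7,8):dx=-10,dy=-17->C
  (7,9):dx=-5,dy=-5->C; (7,10):dx=-1,dy=-7->C; (8,9):dx=+5,dy=+12->C; (8,10):dx=+9,dy=+10->C
  (9,10):dx=+4,dy=-2->D
Step 2: C = 31, D = 14, total pairs = 45.
Step 3: tau = (C - D)/(n(n-1)/2) = (31 - 14)/45 = 0.377778.
Step 4: Exact two-sided p-value (enumerate n! = 3628800 permutations of y under H0): p = 0.155742.
Step 5: alpha = 0.05. fail to reject H0.

tau_b = 0.3778 (C=31, D=14), p = 0.155742, fail to reject H0.
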